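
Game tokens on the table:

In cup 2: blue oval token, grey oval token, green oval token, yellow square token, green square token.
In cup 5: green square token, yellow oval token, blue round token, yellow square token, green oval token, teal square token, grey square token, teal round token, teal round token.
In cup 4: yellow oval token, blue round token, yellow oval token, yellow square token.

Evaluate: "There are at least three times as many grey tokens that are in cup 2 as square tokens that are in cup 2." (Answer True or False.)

|grey tokens in cup 2| = 1.
|square tokens in cup 2| = 2.
The claim requires 1 ≥ 3 × 2 = 6, which does not hold.

False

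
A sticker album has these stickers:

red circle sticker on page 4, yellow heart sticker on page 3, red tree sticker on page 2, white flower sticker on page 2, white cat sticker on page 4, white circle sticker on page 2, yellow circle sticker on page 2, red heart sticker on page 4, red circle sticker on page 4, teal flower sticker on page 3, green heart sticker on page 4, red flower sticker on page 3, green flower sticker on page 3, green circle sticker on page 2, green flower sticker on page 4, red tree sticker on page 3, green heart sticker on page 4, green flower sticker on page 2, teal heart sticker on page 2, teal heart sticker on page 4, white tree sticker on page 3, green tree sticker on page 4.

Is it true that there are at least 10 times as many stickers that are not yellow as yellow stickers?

True

|stickers that are not yellow| = 20.
|yellow stickers| = 2.
The claim requires 20 ≥ 10 × 2 = 20, which holds.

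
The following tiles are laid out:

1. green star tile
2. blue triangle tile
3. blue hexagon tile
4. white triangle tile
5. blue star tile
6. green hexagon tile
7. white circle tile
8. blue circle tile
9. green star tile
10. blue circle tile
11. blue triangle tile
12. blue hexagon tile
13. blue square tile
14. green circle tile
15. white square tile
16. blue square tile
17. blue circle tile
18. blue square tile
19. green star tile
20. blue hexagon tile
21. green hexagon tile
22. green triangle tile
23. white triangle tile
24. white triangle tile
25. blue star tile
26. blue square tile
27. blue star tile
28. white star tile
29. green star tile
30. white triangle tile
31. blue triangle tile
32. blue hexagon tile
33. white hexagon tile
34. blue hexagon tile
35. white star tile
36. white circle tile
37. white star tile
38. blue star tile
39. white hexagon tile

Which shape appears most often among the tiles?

Counts by shape: star 11, hexagon 9, triangle 8, circle 6, square 5.
The maximum is 11, held uniquely by star.

star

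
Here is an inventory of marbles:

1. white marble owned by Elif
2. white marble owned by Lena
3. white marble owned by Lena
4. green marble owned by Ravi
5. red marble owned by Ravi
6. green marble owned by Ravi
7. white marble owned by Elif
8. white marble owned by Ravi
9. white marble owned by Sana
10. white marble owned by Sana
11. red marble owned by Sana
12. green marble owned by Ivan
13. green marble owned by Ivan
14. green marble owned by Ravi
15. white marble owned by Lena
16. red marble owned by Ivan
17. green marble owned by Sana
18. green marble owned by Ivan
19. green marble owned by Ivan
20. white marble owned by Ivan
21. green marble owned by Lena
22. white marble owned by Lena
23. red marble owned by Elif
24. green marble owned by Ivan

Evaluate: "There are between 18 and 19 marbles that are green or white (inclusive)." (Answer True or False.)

False

marbles that are green or white: 20.
The claim requires 18 ≤ 20 ≤ 19, which does not hold.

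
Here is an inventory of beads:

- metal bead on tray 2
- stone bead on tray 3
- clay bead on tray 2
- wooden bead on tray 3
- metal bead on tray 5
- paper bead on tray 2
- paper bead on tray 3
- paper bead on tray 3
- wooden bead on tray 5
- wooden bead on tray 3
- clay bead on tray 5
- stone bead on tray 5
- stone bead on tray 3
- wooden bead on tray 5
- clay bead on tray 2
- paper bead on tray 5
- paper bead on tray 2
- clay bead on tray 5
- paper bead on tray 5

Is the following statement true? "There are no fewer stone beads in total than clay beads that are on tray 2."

True

stone beads: 3.
clay beads on tray 2: 2.
The claim requires 3 ≥ 2, which holds.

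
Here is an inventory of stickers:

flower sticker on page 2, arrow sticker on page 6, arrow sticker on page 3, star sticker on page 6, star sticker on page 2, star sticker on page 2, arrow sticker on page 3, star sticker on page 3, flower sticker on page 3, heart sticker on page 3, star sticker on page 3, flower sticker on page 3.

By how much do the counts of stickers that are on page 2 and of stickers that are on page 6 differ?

1

stickers on page 2: 3. stickers on page 6: 2.
|3 − 2| = 3 − 2 = 1.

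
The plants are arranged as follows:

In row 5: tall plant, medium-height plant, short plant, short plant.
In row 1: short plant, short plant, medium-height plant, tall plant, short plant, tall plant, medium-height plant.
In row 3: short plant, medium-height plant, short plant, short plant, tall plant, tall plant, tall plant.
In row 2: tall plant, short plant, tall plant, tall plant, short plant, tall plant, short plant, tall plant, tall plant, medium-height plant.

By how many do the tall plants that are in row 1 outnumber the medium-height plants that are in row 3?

tall plants in row 1: 2.
medium-height plants in row 3: 1.
2 − 1 = 1.

1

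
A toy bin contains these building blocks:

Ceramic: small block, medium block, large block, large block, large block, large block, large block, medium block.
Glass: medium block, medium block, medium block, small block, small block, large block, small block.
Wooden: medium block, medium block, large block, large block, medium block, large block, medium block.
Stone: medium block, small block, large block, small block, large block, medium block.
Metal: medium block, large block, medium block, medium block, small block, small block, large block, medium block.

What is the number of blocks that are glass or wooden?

14

glass: 7; wooden: 7; together 7 + 7 = 14.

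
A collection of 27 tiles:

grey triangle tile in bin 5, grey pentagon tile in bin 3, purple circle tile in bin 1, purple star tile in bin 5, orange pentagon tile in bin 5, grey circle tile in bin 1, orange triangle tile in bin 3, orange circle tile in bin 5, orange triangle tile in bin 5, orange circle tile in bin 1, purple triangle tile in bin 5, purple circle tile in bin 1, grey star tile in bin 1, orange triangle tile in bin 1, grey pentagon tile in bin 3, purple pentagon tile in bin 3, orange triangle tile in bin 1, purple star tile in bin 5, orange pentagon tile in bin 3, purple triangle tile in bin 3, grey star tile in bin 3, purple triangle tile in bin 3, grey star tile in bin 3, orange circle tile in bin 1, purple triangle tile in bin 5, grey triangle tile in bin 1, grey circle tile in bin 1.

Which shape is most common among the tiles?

Counts by shape: triangle 10, circle 7, star 5, pentagon 5.
The maximum is 10, held uniquely by triangle.

triangle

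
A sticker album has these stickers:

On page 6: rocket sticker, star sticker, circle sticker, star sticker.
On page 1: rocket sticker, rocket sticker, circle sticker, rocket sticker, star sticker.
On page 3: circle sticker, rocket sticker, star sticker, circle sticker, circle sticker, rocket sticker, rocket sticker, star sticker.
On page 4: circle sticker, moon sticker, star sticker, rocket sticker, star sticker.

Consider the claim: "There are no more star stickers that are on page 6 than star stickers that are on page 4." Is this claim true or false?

True

star stickers on page 6: 2.
star stickers on page 4: 2.
The claim requires 2 ≤ 2, which holds.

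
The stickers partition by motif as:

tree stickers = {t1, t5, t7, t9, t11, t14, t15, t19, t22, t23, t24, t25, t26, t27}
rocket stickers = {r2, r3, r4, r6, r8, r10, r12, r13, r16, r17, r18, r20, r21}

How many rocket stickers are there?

13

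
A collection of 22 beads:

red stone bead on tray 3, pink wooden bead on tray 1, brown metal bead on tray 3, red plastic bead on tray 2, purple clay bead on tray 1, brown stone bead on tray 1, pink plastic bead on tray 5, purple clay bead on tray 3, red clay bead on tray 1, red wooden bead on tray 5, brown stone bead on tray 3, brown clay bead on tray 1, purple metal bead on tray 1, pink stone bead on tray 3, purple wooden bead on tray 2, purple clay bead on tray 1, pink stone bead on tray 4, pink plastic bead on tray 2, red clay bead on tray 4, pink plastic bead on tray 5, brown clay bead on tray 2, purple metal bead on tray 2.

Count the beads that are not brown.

Total beads: 22; with the excluded value: 5; remaining 22 − 5 = 17.

17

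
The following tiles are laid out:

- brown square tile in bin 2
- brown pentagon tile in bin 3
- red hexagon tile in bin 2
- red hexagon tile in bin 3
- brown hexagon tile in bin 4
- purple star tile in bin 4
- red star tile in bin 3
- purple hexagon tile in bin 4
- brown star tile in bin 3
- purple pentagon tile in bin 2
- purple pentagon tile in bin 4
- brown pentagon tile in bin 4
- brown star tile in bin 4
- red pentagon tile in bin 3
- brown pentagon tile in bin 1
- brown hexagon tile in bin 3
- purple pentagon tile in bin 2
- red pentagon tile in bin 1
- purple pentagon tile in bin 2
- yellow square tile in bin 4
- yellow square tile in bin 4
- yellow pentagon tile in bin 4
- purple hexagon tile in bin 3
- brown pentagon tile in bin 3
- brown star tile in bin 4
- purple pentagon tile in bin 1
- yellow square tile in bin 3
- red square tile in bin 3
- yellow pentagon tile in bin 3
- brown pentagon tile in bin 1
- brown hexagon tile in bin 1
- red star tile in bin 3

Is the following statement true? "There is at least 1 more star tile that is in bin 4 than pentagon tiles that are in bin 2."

False

There are 3 star tiles in bin 4.
There are 3 pentagon tiles in bin 2.
The claim requires 3 − 3 = 0 ≥ 1, which does not hold.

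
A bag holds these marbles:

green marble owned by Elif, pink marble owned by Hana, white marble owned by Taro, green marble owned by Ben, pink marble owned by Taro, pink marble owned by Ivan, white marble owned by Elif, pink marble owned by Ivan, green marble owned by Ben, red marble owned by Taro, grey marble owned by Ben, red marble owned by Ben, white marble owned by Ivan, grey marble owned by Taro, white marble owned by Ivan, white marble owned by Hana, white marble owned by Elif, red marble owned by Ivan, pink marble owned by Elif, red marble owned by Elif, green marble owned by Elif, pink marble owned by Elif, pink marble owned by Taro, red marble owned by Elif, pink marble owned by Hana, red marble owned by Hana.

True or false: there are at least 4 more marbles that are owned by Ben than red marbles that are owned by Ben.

Count of marbles owned by Ben: 4.
Count of red marbles owned by Ben: 1.
The claim requires 4 − 1 = 3 ≥ 4, which does not hold.

False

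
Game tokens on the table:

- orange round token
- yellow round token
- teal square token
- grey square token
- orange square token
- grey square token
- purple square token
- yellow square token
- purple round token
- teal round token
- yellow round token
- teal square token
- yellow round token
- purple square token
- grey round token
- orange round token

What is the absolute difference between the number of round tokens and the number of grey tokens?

5

round tokens: 8. grey tokens: 3.
|8 − 3| = 8 − 3 = 5.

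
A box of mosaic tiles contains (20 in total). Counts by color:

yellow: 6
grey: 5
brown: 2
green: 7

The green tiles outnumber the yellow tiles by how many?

1

green tiles: 7.
yellow tiles: 6.
7 − 6 = 1.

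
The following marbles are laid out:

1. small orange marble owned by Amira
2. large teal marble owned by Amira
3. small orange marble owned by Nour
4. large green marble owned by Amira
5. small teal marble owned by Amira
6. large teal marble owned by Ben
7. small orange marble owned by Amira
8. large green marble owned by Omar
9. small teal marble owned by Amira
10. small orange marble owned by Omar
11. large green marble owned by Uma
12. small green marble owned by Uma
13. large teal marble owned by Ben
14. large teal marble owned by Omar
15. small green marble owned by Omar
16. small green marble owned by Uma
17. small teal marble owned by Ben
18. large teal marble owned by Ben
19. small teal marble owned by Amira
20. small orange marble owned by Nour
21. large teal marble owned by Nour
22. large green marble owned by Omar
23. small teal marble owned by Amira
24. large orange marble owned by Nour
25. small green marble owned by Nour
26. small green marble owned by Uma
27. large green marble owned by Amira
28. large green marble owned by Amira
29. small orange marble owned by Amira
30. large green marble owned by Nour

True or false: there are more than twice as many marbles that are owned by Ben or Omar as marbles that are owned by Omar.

False

Count of marbles owned by Ben or Omar: 9.
Count of marbles owned by Omar: 5.
The claim requires 9 > 2 × 5 = 10, which does not hold.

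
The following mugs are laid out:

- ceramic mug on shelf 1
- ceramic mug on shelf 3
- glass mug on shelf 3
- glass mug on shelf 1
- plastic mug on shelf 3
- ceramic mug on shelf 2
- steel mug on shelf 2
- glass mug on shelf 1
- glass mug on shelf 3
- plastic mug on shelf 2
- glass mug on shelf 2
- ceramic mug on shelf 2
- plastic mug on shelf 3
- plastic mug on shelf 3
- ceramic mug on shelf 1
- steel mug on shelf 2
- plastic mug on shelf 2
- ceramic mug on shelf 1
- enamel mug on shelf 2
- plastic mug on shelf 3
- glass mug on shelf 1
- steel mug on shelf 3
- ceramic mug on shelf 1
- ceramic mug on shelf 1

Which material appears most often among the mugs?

Counts by material: ceramic 8, glass 6, plastic 6, steel 3, enamel 1.
The maximum is 8, held uniquely by ceramic.

ceramic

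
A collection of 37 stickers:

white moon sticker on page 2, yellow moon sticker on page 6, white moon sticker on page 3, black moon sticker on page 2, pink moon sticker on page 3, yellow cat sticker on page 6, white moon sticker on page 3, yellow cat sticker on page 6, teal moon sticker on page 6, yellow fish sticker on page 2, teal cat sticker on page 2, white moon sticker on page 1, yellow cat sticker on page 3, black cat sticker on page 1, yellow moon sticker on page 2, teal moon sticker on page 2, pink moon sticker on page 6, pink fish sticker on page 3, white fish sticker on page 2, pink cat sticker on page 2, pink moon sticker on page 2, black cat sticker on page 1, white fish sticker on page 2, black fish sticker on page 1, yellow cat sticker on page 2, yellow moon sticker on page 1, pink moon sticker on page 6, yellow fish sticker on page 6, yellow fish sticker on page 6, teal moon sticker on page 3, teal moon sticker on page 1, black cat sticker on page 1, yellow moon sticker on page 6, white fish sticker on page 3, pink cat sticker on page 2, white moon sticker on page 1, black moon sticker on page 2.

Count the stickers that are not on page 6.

28

Total stickers: 37; with the excluded value: 9; remaining 37 − 9 = 28.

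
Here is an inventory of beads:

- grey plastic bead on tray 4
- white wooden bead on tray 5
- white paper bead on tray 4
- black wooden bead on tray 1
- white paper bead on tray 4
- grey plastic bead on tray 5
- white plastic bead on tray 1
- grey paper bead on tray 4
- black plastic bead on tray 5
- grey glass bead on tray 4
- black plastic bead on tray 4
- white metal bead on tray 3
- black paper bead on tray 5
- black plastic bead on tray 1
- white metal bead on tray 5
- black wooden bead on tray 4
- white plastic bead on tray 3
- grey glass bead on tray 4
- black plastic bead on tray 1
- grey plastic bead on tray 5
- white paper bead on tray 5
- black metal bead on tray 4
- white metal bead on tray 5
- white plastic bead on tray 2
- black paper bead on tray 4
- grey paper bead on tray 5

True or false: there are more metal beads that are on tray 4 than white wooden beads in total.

False

metal beads on tray 4: 1.
white wooden beads: 1.
The claim requires 1 > 1, which does not hold.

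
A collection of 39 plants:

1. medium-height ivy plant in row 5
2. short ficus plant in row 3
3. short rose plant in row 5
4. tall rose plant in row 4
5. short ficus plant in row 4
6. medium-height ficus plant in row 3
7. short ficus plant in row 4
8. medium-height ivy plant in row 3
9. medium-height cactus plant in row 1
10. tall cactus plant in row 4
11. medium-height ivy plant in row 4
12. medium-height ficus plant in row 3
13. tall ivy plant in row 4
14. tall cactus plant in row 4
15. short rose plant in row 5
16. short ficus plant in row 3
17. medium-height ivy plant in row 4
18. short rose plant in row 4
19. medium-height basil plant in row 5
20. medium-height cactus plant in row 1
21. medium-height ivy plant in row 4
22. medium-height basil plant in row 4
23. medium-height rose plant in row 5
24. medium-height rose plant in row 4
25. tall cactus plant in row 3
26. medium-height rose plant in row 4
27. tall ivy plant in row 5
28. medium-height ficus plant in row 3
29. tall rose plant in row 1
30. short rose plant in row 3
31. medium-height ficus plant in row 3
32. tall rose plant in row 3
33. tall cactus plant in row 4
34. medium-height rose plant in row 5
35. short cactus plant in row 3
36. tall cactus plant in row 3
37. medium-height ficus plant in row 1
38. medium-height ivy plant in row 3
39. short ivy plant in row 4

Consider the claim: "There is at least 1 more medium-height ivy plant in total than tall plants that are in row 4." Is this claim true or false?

True

There are 6 medium-height ivy plants.
There are 5 tall plants in row 4.
The claim requires 6 − 5 = 1 ≥ 1, which holds.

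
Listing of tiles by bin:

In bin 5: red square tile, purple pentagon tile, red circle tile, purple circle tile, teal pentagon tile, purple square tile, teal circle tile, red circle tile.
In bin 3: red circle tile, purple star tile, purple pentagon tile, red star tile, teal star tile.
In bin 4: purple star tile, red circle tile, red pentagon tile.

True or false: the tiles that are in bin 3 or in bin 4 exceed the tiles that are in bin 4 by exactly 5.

True

tiles in bin 3 or in bin 4: 8.
tiles in bin 4: 3.
The claim requires 8 − 3 (= 5) to equal 5, which holds.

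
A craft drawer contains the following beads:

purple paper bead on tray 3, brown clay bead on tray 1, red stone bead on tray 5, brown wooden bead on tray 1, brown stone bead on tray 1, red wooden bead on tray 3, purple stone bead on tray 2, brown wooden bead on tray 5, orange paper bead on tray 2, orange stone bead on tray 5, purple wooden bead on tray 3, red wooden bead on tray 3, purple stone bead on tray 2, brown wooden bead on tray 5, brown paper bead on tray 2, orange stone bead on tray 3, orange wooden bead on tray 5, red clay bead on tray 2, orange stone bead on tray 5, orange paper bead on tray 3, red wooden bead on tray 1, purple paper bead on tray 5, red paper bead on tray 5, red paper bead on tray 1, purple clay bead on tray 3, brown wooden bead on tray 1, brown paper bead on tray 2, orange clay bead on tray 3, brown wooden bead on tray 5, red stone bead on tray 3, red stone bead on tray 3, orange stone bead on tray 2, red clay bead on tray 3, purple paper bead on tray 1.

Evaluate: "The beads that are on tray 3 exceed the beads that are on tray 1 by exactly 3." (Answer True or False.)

There are 11 beads on tray 3.
There are 7 beads on tray 1.
The claim requires 11 − 7 (= 4) to equal 3, which does not hold.

False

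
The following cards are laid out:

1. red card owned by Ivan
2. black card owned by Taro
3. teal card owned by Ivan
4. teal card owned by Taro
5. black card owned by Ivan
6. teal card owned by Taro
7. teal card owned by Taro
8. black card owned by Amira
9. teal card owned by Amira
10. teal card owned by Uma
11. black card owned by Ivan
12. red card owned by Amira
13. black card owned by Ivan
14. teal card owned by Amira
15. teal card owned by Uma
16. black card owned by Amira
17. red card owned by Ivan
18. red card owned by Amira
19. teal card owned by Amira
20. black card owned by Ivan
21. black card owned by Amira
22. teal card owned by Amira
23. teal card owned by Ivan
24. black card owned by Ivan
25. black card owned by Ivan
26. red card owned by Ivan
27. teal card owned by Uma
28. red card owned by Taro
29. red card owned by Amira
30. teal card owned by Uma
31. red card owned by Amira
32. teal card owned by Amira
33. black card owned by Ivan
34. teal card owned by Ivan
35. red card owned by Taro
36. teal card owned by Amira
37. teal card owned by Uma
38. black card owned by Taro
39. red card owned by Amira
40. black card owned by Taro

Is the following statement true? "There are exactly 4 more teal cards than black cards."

True

|teal cards| = 17.
|black cards| = 13.
The claim requires 17 − 13 (= 4) to equal 4, which holds.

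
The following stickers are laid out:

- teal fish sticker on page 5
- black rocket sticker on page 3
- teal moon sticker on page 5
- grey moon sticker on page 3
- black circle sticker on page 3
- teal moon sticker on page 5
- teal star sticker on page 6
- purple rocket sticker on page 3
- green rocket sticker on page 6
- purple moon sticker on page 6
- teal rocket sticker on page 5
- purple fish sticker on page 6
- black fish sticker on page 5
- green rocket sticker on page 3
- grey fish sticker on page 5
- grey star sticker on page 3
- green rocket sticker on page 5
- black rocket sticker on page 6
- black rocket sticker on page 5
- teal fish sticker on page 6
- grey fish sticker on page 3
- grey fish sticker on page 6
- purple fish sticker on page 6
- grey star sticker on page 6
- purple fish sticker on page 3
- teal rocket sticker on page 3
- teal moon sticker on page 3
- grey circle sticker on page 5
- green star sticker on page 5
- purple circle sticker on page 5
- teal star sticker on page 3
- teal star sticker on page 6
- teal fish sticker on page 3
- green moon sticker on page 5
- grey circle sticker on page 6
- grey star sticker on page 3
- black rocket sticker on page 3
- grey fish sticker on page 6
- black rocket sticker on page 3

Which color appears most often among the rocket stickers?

black

Counts by color (restricted to rocket stickers): black 5, green 3, teal 2, purple 1.
The maximum is 5, held uniquely by black.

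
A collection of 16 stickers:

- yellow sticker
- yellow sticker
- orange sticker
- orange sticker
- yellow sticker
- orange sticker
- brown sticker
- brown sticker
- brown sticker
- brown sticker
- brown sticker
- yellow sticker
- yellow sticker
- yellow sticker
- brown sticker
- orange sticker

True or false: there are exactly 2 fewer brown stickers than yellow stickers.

|brown stickers| = 6.
|yellow stickers| = 6.
The claim requires 6 − 6 (= 0) to equal 2, which does not hold.

False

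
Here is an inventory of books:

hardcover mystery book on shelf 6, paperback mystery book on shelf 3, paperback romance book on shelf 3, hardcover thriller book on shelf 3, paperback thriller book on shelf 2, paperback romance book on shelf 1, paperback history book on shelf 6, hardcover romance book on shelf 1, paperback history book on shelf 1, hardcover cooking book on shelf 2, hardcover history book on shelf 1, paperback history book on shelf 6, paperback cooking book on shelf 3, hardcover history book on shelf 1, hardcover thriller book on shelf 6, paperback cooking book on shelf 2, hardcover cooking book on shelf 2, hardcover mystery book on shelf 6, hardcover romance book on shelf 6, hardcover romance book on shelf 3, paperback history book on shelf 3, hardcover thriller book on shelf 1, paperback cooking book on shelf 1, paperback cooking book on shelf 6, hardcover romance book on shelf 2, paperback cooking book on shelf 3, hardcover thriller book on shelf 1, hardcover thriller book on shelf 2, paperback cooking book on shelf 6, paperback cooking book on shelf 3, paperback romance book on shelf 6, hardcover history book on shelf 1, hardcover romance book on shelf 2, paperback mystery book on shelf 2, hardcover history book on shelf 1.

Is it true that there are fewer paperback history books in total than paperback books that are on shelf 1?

False

There are 4 paperback history books.
There are 3 paperback books on shelf 1.
The claim requires 4 < 3, which does not hold.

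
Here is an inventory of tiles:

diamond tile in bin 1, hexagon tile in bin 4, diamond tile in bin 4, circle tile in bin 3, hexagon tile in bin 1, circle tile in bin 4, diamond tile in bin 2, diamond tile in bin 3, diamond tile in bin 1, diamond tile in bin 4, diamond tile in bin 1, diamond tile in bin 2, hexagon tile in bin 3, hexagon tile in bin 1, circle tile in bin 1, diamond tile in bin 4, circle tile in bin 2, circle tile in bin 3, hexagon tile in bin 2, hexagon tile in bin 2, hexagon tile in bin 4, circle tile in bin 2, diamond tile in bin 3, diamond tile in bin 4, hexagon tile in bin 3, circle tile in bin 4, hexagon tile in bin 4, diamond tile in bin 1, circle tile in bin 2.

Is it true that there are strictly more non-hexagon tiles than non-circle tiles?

False

non-hexagon tiles: 20.
non-circle tiles: 21.
The claim requires 20 > 21, which does not hold.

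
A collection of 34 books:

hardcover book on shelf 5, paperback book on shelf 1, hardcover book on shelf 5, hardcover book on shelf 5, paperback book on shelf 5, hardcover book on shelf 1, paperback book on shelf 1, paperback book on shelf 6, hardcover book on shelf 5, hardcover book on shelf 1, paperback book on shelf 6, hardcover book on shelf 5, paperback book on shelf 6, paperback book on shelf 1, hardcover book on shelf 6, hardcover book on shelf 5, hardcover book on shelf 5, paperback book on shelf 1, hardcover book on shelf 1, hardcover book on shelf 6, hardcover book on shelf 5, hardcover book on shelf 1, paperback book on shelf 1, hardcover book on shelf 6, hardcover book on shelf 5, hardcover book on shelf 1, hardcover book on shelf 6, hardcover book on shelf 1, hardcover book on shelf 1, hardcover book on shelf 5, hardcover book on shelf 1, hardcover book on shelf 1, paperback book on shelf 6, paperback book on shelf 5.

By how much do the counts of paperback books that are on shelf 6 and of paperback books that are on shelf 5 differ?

paperback books on shelf 6: 4. paperback books on shelf 5: 2.
|4 − 2| = 4 − 2 = 2.

2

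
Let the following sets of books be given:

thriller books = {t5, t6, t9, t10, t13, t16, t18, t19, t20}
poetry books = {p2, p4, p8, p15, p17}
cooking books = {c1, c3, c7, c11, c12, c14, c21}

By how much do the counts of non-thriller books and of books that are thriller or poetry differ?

non-thriller books: 12. books that are thriller or poetry: 14.
|12 − 14| = 14 − 12 = 2.

2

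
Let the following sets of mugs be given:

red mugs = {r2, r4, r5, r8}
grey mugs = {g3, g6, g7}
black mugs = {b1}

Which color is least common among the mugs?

Counts by color: red 4, grey 3, black 1.
The minimum is 1, held uniquely by black.

black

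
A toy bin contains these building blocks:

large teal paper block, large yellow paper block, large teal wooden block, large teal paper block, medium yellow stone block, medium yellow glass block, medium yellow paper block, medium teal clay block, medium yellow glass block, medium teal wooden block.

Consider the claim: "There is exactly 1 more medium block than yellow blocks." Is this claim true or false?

|medium blocks| = 6.
|yellow blocks| = 5.
The claim requires 6 − 5 (= 1) to equal 1, which holds.

True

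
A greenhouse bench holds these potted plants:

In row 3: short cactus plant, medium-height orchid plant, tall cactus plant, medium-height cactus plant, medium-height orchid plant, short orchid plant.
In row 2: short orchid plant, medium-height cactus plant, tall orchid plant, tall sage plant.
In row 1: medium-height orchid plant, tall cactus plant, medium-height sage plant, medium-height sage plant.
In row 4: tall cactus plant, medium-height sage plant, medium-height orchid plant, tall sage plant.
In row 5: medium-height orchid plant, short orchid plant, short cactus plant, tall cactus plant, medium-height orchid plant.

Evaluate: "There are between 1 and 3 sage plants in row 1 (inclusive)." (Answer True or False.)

True

There are 2 sage plants in row 1.
The claim requires 1 ≤ 2 ≤ 3, which holds.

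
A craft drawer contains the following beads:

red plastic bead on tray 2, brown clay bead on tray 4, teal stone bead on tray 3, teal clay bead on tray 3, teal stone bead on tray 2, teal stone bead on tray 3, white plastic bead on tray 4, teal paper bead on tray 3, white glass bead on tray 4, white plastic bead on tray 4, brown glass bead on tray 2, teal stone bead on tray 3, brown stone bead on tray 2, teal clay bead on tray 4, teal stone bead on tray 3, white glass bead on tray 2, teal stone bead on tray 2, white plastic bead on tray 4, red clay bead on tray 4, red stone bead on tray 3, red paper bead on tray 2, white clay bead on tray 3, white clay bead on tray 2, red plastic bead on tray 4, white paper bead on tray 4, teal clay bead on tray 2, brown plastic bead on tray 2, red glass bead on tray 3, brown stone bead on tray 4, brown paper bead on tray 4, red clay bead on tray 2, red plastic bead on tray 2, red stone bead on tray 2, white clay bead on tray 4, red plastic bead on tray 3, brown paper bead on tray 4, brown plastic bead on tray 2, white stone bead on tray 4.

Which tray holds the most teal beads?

tray 3

Counts by tray (restricted to teal beads): tray 3→6, tray 2→3, tray 4→1.
The maximum is 6, held uniquely by tray 3.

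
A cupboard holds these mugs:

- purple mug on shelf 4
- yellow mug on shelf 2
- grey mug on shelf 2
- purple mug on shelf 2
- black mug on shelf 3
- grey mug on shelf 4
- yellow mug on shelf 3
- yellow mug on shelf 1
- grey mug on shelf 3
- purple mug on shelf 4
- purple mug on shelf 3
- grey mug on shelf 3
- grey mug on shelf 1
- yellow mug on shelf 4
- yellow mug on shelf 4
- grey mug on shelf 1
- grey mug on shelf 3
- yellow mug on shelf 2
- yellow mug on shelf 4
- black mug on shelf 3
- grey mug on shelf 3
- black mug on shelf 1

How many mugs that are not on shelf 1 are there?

18

Total mugs: 22; with the excluded value: 4; remaining 22 − 4 = 18.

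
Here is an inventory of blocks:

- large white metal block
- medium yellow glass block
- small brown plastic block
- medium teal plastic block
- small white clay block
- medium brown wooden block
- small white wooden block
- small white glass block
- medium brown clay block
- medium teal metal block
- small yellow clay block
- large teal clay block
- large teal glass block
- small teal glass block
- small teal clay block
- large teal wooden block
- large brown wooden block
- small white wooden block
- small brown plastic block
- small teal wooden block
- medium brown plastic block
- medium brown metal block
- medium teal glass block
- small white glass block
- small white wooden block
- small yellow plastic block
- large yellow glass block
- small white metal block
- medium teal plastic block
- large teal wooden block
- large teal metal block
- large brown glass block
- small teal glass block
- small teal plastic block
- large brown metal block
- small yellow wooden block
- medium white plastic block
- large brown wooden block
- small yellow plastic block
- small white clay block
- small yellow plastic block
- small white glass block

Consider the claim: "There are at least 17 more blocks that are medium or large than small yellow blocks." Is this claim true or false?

False

blocks that are medium or large: 21.
small yellow blocks: 5.
The claim requires 21 − 5 = 16 ≥ 17, which does not hold.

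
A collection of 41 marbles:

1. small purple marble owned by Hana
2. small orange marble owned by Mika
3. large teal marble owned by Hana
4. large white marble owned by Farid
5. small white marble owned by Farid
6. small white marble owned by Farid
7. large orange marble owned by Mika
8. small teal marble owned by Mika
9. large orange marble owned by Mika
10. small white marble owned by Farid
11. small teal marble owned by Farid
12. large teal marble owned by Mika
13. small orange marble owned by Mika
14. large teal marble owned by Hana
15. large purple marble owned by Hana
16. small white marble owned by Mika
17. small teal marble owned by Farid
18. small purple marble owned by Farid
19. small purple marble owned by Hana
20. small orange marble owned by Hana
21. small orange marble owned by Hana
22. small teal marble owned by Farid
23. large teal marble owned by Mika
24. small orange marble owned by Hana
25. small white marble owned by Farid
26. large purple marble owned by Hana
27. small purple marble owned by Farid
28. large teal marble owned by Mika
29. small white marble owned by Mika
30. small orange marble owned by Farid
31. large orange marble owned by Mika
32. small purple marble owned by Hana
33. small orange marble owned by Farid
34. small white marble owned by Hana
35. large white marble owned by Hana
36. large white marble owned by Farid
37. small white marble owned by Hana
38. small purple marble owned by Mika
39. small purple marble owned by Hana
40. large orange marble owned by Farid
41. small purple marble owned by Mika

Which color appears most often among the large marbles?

Counts by color (restricted to large marbles): teal 5, orange 4, white 3, purple 2.
The maximum is 5, held uniquely by teal.

teal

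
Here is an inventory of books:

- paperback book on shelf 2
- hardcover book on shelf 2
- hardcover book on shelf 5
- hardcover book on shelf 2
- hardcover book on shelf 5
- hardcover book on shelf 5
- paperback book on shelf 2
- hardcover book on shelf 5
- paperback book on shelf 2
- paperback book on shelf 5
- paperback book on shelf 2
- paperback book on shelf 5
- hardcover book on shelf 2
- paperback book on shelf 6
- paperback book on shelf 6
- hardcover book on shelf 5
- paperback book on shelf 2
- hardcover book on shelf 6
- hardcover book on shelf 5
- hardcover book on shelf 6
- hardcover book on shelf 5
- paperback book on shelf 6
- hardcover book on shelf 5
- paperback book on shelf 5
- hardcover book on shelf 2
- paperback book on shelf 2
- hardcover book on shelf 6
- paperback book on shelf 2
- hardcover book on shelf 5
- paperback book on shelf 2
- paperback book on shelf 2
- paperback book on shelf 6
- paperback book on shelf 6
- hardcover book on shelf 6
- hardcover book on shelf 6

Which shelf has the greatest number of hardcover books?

Counts by shelf (restricted to hardcover books): shelf 5→9, shelf 6→5, shelf 2→4.
The maximum is 9, held uniquely by shelf 5.

shelf 5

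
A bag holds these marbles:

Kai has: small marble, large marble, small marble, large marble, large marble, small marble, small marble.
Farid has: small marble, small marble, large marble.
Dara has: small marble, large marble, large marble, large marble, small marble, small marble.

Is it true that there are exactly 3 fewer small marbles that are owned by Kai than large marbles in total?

small marbles owned by Kai: 4.
large marbles: 7.
The claim requires 7 − 4 (= 3) to equal 3, which holds.

True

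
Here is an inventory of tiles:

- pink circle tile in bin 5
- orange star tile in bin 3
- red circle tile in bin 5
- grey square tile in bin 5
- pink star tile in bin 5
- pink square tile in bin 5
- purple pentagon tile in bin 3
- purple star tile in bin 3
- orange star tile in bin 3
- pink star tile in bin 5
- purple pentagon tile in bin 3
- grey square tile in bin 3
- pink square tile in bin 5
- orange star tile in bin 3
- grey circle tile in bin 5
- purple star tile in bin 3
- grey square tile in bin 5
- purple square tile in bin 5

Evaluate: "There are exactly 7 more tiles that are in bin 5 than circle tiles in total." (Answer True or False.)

tiles in bin 5: 10.
circle tiles: 3.
The claim requires 10 − 3 (= 7) to equal 7, which holds.

True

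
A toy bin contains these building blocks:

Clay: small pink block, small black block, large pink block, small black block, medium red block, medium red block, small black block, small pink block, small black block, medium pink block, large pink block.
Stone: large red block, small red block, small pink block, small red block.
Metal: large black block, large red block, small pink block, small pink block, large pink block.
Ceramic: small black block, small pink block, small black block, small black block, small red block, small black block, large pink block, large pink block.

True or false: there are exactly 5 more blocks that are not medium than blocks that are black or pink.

False

There are 25 blocks that are not medium.
There are 21 blocks that are black or pink.
The claim requires 25 − 21 (= 4) to equal 5, which does not hold.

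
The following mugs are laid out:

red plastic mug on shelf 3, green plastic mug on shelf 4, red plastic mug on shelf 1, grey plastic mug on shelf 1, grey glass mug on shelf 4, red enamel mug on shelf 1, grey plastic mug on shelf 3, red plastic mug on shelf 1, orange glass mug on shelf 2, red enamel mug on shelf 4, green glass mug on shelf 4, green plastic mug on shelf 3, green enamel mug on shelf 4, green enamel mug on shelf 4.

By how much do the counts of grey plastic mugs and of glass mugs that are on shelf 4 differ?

grey plastic mugs: 2. glass mugs on shelf 4: 2.
|2 − 2| = 2 − 2 = 0.

0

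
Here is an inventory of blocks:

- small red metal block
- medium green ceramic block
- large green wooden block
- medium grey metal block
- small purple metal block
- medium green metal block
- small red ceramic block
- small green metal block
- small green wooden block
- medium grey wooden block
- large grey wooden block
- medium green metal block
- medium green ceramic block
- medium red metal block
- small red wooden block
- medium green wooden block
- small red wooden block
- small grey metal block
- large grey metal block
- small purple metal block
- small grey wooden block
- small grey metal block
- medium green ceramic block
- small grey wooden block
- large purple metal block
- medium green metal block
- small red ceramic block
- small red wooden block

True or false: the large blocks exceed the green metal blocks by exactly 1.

False

There are 4 large blocks.
There are 4 green metal blocks.
The claim requires 4 − 4 (= 0) to equal 1, which does not hold.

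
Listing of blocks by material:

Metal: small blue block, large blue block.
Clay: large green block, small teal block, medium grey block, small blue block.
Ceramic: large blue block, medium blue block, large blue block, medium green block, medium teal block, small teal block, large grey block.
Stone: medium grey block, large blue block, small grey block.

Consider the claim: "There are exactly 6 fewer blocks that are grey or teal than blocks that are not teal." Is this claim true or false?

|blocks that are grey or teal| = 7.
|blocks that are not teal| = 13.
The claim requires 13 − 7 (= 6) to equal 6, which holds.

True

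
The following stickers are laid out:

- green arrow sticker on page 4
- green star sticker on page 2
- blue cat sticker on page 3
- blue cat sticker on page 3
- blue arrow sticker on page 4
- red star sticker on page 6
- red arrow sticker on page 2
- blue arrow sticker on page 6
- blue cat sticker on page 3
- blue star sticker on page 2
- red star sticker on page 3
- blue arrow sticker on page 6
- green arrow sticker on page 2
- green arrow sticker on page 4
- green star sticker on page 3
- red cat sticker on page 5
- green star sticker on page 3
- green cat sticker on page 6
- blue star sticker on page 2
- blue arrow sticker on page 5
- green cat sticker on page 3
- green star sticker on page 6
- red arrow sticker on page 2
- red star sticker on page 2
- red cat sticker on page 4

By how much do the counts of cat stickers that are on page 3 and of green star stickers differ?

0

cat stickers on page 3: 4. green star stickers: 4.
|4 − 4| = 4 − 4 = 0.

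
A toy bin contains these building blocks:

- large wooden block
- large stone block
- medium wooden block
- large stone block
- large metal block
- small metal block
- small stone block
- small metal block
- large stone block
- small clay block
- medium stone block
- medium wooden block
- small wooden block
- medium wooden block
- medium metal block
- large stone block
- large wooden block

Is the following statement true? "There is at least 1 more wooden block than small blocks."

True

wooden blocks: 6.
small blocks: 5.
The claim requires 6 − 5 = 1 ≥ 1, which holds.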